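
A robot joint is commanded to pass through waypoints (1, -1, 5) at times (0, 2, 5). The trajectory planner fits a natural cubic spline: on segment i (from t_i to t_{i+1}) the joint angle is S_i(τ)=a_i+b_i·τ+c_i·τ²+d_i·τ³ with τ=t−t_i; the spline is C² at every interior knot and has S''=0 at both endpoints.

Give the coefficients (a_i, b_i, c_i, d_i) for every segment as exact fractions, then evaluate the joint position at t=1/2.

  seg 0: a=1 b=-8/5 c=0 d=3/20
  seg 1: a=-1 b=1/5 c=9/10 d=-1/10
S(1/2) = 7/32

Δ: Δ0=-1, Δ1=2
row 1: diag=10, rhs=18; c'=3/10, d'=9/5
back: M1=9/5
M: M0=0, M1=9/5, M2=0
seg 0: a=1, c=M0/2=0, d=(M1−M0)/(6·2)=3/20, b=Δ0−h0·(2M0+M1)/6=-8/5
seg 1: a=-1, c=M1/2=9/10, d=(M2−M1)/(6·3)=-1/10, b=Δ1−h1·(2M1+M2)/6=1/5
t_q=1/2 → seg 0, τ=1/2; S=1+-8/5·τ+0·τ²+3/20·τ³=7/32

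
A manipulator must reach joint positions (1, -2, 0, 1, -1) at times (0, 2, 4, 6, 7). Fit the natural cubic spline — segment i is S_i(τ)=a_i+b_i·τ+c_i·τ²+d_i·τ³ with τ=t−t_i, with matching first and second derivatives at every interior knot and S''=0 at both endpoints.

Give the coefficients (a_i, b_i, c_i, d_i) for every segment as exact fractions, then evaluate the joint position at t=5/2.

Δ: Δ0=-3/2, Δ1=1, Δ2=1/2, Δ3=-2
row 1: diag=8, rhs=15; c'=1/4, d'=15/8
row 2: denom=8−2·1/4=15/2; d'=(-3−2·15/8)/(15/2)=-9/10
row 3: denom=6−2·4/15=82/15; d'=(-15−2·-9/10)/(82/15)=-99/41
back: M3=-99/41
back: M2=-9/10−4/15·-99/41=-21/82
back: M1=15/8−1/4·-21/82=159/82
M: M0=0, M1=159/82, M2=-21/82, M3=-99/41, M4=0
seg 0: a=1, c=M0/2=0, d=(M1−M0)/(6·2)=53/328, b=Δ0−h0·(2M0+M1)/6=-88/41
seg 1: a=-2, c=M1/2=159/164, d=(M2−M1)/(6·2)=-15/82, b=Δ1−h1·(2M1+M2)/6=-17/82
seg 2: a=0, c=M2/2=-21/164, d=(M3−M2)/(6·2)=-59/328, b=Δ2−h2·(2M2+M3)/6=121/82
seg 3: a=1, c=M3/2=-99/82, d=(M4−M3)/(6·1)=33/82, b=Δ3−h3·(2M3+M4)/6=-49/41
t_q=5/2 → seg 1, τ=1/2; S=-2+-17/82·τ+159/164·τ²+-15/82·τ³=-309/164

  seg 0: a=1 b=-88/41 c=0 d=53/328
  seg 1: a=-2 b=-17/82 c=159/164 d=-15/82
  seg 2: a=0 b=121/82 c=-21/164 d=-59/328
  seg 3: a=1 b=-49/41 c=-99/82 d=33/82
S(5/2) = -309/164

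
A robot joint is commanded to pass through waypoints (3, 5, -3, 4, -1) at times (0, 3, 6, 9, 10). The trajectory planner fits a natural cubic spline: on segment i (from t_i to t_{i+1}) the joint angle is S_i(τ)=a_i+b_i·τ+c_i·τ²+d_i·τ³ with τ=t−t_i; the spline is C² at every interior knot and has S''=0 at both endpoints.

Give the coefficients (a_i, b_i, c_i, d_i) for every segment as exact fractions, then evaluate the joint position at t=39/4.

  seg 0: a=3 b=173/81 c=0 d=-119/729
  seg 1: a=5 b=-184/81 c=-119/81 d=325/729
  seg 2: a=-3 b=77/81 c=206/81 d=-506/729
  seg 3: a=4 b=-205/81 c=-100/27 d=100/81
S(39/4) = 233/432

Δ: Δ0=2/3, Δ1=-8/3, Δ2=7/3, Δ3=-5
row 1: diag=12, rhs=-20; c'=1/4, d'=-5/3
row 2: denom=12−3·1/4=45/4; d'=(30−3·-5/3)/(45/4)=28/9
row 3: denom=8−3·4/15=36/5; d'=(-44−3·28/9)/(36/5)=-200/27
back: M3=-200/27
back: M2=28/9−4/15·-200/27=412/81
back: M1=-5/3−1/4·412/81=-238/81
M: M0=0, M1=-238/81, M2=412/81, M3=-200/27, M4=0
seg 0: a=3, c=M0/2=0, d=(M1−M0)/(6·3)=-119/729, b=Δ0−h0·(2M0+M1)/6=173/81
seg 1: a=5, c=M1/2=-119/81, d=(M2−M1)/(6·3)=325/729, b=Δ1−h1·(2M1+M2)/6=-184/81
seg 2: a=-3, c=M2/2=206/81, d=(M3−M2)/(6·3)=-506/729, b=Δ2−h2·(2M2+M3)/6=77/81
seg 3: a=4, c=M3/2=-100/27, d=(M4−M3)/(6·1)=100/81, b=Δ3−h3·(2M3+M4)/6=-205/81
t_q=39/4 → seg 3, τ=3/4; S=4+-205/81·τ+-100/27·τ²+100/81·τ³=233/432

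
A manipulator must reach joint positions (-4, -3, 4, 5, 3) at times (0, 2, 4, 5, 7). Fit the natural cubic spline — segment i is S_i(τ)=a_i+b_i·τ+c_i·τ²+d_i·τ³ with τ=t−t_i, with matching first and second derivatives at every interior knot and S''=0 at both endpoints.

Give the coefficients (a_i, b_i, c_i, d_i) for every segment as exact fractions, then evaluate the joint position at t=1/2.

Δ: Δ0=1/2, Δ1=7/2, Δ2=1, Δ3=-1
row 1: diag=8, rhs=18; c'=1/4, d'=9/4
row 2: denom=6−2·1/4=11/2; d'=(-15−2·9/4)/(11/2)=-39/11
row 3: denom=6−1·2/11=64/11; d'=(-12−1·-39/11)/(64/11)=-93/64
back: M3=-93/64
back: M2=-39/11−2/11·-93/64=-105/32
back: M1=9/4−1/4·-105/32=393/128
M: M0=0, M1=393/128, M2=-105/32, M3=-93/64, M4=0
seg 0: a=-4, c=M0/2=0, d=(M1−M0)/(6·2)=131/512, b=Δ0−h0·(2M0+M1)/6=-67/128
seg 1: a=-3, c=M1/2=393/256, d=(M2−M1)/(6·2)=-271/512, b=Δ1−h1·(2M1+M2)/6=163/64
seg 2: a=4, c=M2/2=-105/64, d=(M3−M2)/(6·1)=39/128, b=Δ2−h2·(2M2+M3)/6=299/128
seg 3: a=5, c=M3/2=-93/128, d=(M4−M3)/(6·2)=31/256, b=Δ3−h3·(2M3+M4)/6=-1/32
t_q=1/2 → seg 0, τ=1/2; S=-4+-67/128·τ+0·τ²+131/512·τ³=-17325/4096

  seg 0: a=-4 b=-67/128 c=0 d=131/512
  seg 1: a=-3 b=163/64 c=393/256 d=-271/512
  seg 2: a=4 b=299/128 c=-105/64 d=39/128
  seg 3: a=5 b=-1/32 c=-93/128 d=31/256
S(1/2) = -17325/4096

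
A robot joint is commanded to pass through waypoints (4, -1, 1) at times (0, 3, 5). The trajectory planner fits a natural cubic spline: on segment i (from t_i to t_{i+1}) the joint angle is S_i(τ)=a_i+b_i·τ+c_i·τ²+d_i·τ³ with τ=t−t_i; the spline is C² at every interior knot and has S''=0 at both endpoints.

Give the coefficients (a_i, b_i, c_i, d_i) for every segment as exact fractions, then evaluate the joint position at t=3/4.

Δ: Δ0=-5/3, Δ1=1
row 1: diag=10, rhs=16; c'=1/5, d'=8/5
back: M1=8/5
M: M0=0, M1=8/5, M2=0
seg 0: a=4, c=M0/2=0, d=(M1−M0)/(6·3)=4/45, b=Δ0−h0·(2M0+M1)/6=-37/15
seg 1: a=-1, c=M1/2=4/5, d=(M2−M1)/(6·2)=-2/15, b=Δ1−h1·(2M1+M2)/6=-1/15
t_q=3/4 → seg 0, τ=3/4; S=4+-37/15·τ+0·τ²+4/45·τ³=35/16

  seg 0: a=4 b=-37/15 c=0 d=4/45
  seg 1: a=-1 b=-1/15 c=4/5 d=-2/15
S(3/4) = 35/16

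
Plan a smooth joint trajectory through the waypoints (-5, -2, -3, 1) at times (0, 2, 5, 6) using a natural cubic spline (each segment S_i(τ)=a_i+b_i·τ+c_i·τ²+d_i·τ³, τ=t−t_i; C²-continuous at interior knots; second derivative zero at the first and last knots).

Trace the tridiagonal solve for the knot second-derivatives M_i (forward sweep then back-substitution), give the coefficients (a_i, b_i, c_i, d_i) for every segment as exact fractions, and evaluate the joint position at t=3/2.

Δ: Δ0=3/2, Δ1=-1/3, Δ2=4
row 1: diag=10, rhs=-11; c'=3/10, d'=-11/10
row 2: denom=8−3·3/10=71/10; d'=(26−3·-11/10)/(71/10)=293/71
back: M2=293/71
back: M1=-11/10−3/10·293/71=-166/71
M: M0=0, M1=-166/71, M2=293/71, M3=0
seg 0: a=-5, c=M0/2=0, d=(M1−M0)/(6·2)=-83/426, b=Δ0−h0·(2M0+M1)/6=971/426
seg 1: a=-2, c=M1/2=-83/71, d=(M2−M1)/(6·3)=51/142, b=Δ1−h1·(2M1+M2)/6=-25/426
seg 2: a=-3, c=M2/2=293/142, d=(M3−M2)/(6·1)=-293/426, b=Δ2−h2·(2M2+M3)/6=559/213
t_q=3/2 → seg 0, τ=3/2; S=-5+971/426·τ+0·τ²+-83/426·τ³=-2543/1136

  seg 0: a=-5 b=971/426 c=0 d=-83/426
  seg 1: a=-2 b=-25/426 c=-83/71 d=51/142
  seg 2: a=-3 b=559/213 c=293/142 d=-293/426
S(3/2) = -2543/1136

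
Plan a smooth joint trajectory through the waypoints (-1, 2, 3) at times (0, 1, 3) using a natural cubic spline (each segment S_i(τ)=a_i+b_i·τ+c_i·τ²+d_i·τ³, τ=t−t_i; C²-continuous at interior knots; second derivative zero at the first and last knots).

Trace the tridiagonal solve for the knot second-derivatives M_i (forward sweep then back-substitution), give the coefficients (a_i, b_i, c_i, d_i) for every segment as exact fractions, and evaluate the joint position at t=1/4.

Δ: Δ0=3, Δ1=1/2
row 1: diag=6, rhs=-15; c'=1/3, d'=-5/2
back: M1=-5/2
M: M0=0, M1=-5/2, M2=0
seg 0: a=-1, c=M0/2=0, d=(M1−M0)/(6·1)=-5/12, b=Δ0−h0·(2M0+M1)/6=41/12
seg 1: a=2, c=M1/2=-5/4, d=(M2−M1)/(6·2)=5/24, b=Δ1−h1·(2M1+M2)/6=13/6
t_q=1/4 → seg 0, τ=1/4; S=-1+41/12·τ+0·τ²+-5/12·τ³=-39/256

  seg 0: a=-1 b=41/12 c=0 d=-5/12
  seg 1: a=2 b=13/6 c=-5/4 d=5/24
S(1/4) = -39/256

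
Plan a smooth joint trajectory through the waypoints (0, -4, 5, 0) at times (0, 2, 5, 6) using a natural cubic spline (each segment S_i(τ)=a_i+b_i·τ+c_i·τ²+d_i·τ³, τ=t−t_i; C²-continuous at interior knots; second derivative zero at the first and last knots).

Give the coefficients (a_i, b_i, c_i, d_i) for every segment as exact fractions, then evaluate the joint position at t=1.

Δ: Δ0=-2, Δ1=3, Δ2=-5
row 1: diag=10, rhs=30; c'=3/10, d'=3
row 2: denom=8−3·3/10=71/10; d'=(-48−3·3)/(71/10)=-570/71
back: M2=-570/71
back: M1=3−3/10·-570/71=384/71
M: M0=0, M1=384/71, M2=-570/71, M3=0
seg 0: a=0, c=M0/2=0, d=(M1−M0)/(6·2)=32/71, b=Δ0−h0·(2M0+M1)/6=-270/71
seg 1: a=-4, c=M1/2=192/71, d=(M2−M1)/(6·3)=-53/71, b=Δ1−h1·(2M1+M2)/6=114/71
seg 2: a=5, c=M2/2=-285/71, d=(M3−M2)/(6·1)=95/71, b=Δ2−h2·(2M2+M3)/6=-165/71
t_q=1 → seg 0, τ=1; S=0+-270/71·τ+0·τ²+32/71·τ³=-238/71

  seg 0: a=0 b=-270/71 c=0 d=32/71
  seg 1: a=-4 b=114/71 c=192/71 d=-53/71
  seg 2: a=5 b=-165/71 c=-285/71 d=95/71
S(1) = -238/71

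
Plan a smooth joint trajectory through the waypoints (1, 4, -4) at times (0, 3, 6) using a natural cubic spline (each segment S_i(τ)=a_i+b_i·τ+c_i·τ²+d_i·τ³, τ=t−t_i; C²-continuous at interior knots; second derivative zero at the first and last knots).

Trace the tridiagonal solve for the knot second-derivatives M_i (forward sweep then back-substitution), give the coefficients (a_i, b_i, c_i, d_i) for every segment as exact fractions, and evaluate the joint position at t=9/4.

  seg 0: a=1 b=23/12 c=0 d=-11/108
  seg 1: a=4 b=-5/6 c=-11/12 d=11/108
S(9/4) = 1063/256

Δ: Δ0=1, Δ1=-8/3
row 1: diag=12, rhs=-22; c'=1/4, d'=-11/6
back: M1=-11/6
M: M0=0, M1=-11/6, M2=0
seg 0: a=1, c=M0/2=0, d=(M1−M0)/(6·3)=-11/108, b=Δ0−h0·(2M0+M1)/6=23/12
seg 1: a=4, c=M1/2=-11/12, d=(M2−M1)/(6·3)=11/108, b=Δ1−h1·(2M1+M2)/6=-5/6
t_q=9/4 → seg 0, τ=9/4; S=1+23/12·τ+0·τ²+-11/108·τ³=1063/256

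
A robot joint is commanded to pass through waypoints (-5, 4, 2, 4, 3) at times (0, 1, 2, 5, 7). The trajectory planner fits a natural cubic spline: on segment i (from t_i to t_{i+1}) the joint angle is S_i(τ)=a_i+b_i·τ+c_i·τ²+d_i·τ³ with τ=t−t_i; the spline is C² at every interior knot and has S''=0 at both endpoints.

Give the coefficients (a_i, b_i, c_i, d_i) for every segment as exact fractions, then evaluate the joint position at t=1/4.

Δ: Δ0=9, Δ1=-2, Δ2=2/3, Δ3=-1/2
row 1: diag=4, rhs=-66; c'=1/4, d'=-33/2
row 2: denom=8−1·1/4=31/4; d'=(16−1·-33/2)/(31/4)=130/31
row 3: denom=10−3·12/31=274/31; d'=(-7−3·130/31)/(274/31)=-607/274
back: M3=-607/274
back: M2=130/31−12/31·-607/274=692/137
back: M1=-33/2−1/4·692/137=-4867/274
M: M0=0, M1=-4867/274, M2=692/137, M3=-607/274, M4=0
seg 0: a=-5, c=M0/2=0, d=(M1−M0)/(6·1)=-4867/1644, b=Δ0−h0·(2M0+M1)/6=19663/1644
seg 1: a=4, c=M1/2=-4867/548, d=(M2−M1)/(6·1)=6251/1644, b=Δ1−h1·(2M1+M2)/6=2531/822
seg 2: a=2, c=M2/2=346/137, d=(M3−M2)/(6·3)=-1991/4932, b=Δ2−h2·(2M2+M3)/6=-5387/1644
seg 3: a=4, c=M3/2=-607/548, d=(M4−M3)/(6·2)=607/3288, b=Δ3−h3·(2M3+M4)/6=803/822
t_q=1/4 → seg 0, τ=1/4; S=-5+19663/1644·τ+0·τ²+-4867/1644·τ³=-72113/35072

  seg 0: a=-5 b=19663/1644 c=0 d=-4867/1644
  seg 1: a=4 b=2531/822 c=-4867/548 d=6251/1644
  seg 2: a=2 b=-5387/1644 c=346/137 d=-1991/4932
  seg 3: a=4 b=803/822 c=-607/548 d=607/3288
S(1/4) = -72113/35072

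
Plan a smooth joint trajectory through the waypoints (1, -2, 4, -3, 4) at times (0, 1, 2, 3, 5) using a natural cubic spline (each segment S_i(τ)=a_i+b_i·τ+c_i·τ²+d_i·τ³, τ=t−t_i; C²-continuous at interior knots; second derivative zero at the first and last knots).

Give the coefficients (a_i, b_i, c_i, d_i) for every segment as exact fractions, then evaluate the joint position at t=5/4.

Δ: Δ0=-3, Δ1=6, Δ2=-7, Δ3=7/2
row 1: diag=4, rhs=54; c'=1/4, d'=27/2
row 2: denom=4−1·1/4=15/4; d'=(-78−1·27/2)/(15/4)=-122/5
row 3: denom=6−1·4/15=86/15; d'=(63−1·-122/5)/(86/15)=1311/86
back: M3=1311/86
back: M2=-122/5−4/15·1311/86=-1224/43
back: M1=27/2−1/4·-1224/43=1773/86
M: M0=0, M1=1773/86, M2=-1224/43, M3=1311/86, M4=0
seg 0: a=1, c=M0/2=0, d=(M1−M0)/(6·1)=591/172, b=Δ0−h0·(2M0+M1)/6=-1107/172
seg 1: a=-2, c=M1/2=1773/172, d=(M2−M1)/(6·1)=-1407/172, b=Δ1−h1·(2M1+M2)/6=333/86
seg 2: a=4, c=M2/2=-612/43, d=(M3−M2)/(6·1)=1253/172, b=Δ2−h2·(2M2+M3)/6=-9/172
seg 3: a=-3, c=M3/2=1311/172, d=(M4−M3)/(6·2)=-437/344, b=Δ3−h3·(2M3+M4)/6=-573/86
t_q=5/4 → seg 1, τ=1/4; S=-2+333/86·τ+1773/172·τ²+-1407/172·τ³=-5675/11008

  seg 0: a=1 b=-1107/172 c=0 d=591/172
  seg 1: a=-2 b=333/86 c=1773/172 d=-1407/172
  seg 2: a=4 b=-9/172 c=-612/43 d=1253/172
  seg 3: a=-3 b=-573/86 c=1311/172 d=-437/344
S(5/4) = -5675/11008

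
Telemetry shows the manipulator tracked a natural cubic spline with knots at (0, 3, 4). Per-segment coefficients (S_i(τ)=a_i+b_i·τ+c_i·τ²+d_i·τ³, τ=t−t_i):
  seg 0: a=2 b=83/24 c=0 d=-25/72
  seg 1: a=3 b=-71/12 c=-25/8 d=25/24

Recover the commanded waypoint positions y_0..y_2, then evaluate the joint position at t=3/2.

y_0 = S_0(0) = a_0 = 2
y_1 = S_1(0) = a_1 = 3
y_2 = S_1(1) = -5
t_q=3/2 is in segment 0 (τ=3/2); S_0(τ)=385/64

y_0=2 y_1=3 y_2=-5
S(3/2) = 385/64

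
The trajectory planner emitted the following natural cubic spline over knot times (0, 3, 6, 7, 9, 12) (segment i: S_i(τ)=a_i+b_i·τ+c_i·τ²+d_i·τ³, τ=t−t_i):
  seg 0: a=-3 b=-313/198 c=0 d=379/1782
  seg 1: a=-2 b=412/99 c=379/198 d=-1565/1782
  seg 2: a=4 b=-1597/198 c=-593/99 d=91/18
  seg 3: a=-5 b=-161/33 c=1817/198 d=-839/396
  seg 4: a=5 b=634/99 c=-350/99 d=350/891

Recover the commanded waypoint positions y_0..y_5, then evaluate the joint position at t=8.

y_0=-3 y_1=-2 y_2=4 y_3=-5 y_4=5 y_5=3
S(8) = -1117/396

y_0 = S_0(0) = a_0 = -3
y_1 = S_1(0) = a_1 = -2
y_2 = S_2(0) = a_2 = 4
y_3 = S_3(0) = a_3 = -5
y_4 = S_4(0) = a_4 = 5
y_5 = S_4(3) = 3
t_q=8 is in segment 3 (τ=1); S_3(τ)=-1117/396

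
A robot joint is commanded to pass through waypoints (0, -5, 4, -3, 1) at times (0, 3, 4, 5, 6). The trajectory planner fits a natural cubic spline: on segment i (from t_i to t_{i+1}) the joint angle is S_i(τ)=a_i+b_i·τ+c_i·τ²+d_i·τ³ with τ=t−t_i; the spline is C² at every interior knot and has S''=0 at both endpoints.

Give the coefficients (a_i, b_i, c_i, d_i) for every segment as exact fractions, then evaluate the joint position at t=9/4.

  seg 0: a=0 b=-2695/348 c=0 d=235/348
  seg 1: a=-5 b=1825/174 c=705/116 d=-2633/348
  seg 2: a=4 b=-19/348 c=-482/29 d=3367/348
  seg 3: a=-3 b=-743/174 c=1439/116 d=-1439/348
S(9/4) = -72255/7424

Δ: Δ0=-5/3, Δ1=9, Δ2=-7, Δ3=4
row 1: diag=8, rhs=64; c'=1/8, d'=8
row 2: denom=4−1·1/8=31/8; d'=(-96−1·8)/(31/8)=-832/31
row 3: denom=4−1·8/31=116/31; d'=(66−1·-832/31)/(116/31)=1439/58
back: M3=1439/58
back: M2=-832/31−8/31·1439/58=-964/29
back: M1=8−1/8·-964/29=705/58
M: M0=0, M1=705/58, M2=-964/29, M3=1439/58, M4=0
seg 0: a=0, c=M0/2=0, d=(M1−M0)/(6·3)=235/348, b=Δ0−h0·(2M0+M1)/6=-2695/348
seg 1: a=-5, c=M1/2=705/116, d=(M2−M1)/(6·1)=-2633/348, b=Δ1−h1·(2M1+M2)/6=1825/174
seg 2: a=4, c=M2/2=-482/29, d=(M3−M2)/(6·1)=3367/348, b=Δ2−h2·(2M2+M3)/6=-19/348
seg 3: a=-3, c=M3/2=1439/116, d=(M4−M3)/(6·1)=-1439/348, b=Δ3−h3·(2M3+M4)/6=-743/174
t_q=9/4 → seg 0, τ=9/4; S=0+-2695/348·τ+0·τ²+235/348·τ³=-72255/7424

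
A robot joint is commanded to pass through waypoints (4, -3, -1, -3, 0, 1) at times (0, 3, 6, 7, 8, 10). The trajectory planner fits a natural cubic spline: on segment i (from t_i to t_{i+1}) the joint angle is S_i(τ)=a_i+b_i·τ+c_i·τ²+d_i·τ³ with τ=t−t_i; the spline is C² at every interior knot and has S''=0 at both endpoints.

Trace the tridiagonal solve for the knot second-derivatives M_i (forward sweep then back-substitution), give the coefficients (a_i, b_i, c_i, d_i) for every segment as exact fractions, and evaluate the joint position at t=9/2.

Δ: Δ0=-7/3, Δ1=2/3, Δ2=-2, Δ3=3, Δ4=1/2
row 1: diag=12, rhs=18; c'=1/4, d'=3/2
row 2: denom=8−3·1/4=29/4; d'=(-16−3·3/2)/(29/4)=-82/29
row 3: denom=4−1·4/29=112/29; d'=(30−1·-82/29)/(112/29)=17/2
row 4: denom=6−1·29/112=643/112; d'=(-15−1·17/2)/(643/112)=-2632/643
back: M4=-2632/643
back: M3=17/2−29/112·-2632/643=6147/643
back: M2=-82/29−4/29·6147/643=-2666/643
back: M1=3/2−1/4·-2666/643=1631/643
M: M0=0, M1=1631/643, M2=-2666/643, M3=6147/643, M4=-2632/643, M5=0
seg 0: a=4, c=M0/2=0, d=(M1−M0)/(6·3)=1631/11574, b=Δ0−h0·(2M0+M1)/6=-13895/3858
seg 1: a=-3, c=M1/2=1631/1286, d=(M2−M1)/(6·3)=-4297/11574, b=Δ1−h1·(2M1+M2)/6=392/1929
seg 2: a=-1, c=M2/2=-1333/643, d=(M3−M2)/(6·1)=8813/3858, b=Δ2−h2·(2M2+M3)/6=-8531/3858
seg 3: a=-3, c=M3/2=6147/1286, d=(M4−M3)/(6·1)=-8779/3858, b=Δ3−h3·(2M3+M4)/6=956/1929
seg 4: a=0, c=M4/2=-1316/643, d=(M5−M4)/(6·2)=658/1929, b=Δ4−h4·(2M4+M5)/6=12457/3858
t_q=9/2 → seg 1, τ=3/2; S=-3+392/1929·τ+1631/1286·τ²+-4297/11574·τ³=-11261/10288

  seg 0: a=4 b=-13895/3858 c=0 d=1631/11574
  seg 1: a=-3 b=392/1929 c=1631/1286 d=-4297/11574
  seg 2: a=-1 b=-8531/3858 c=-1333/643 d=8813/3858
  seg 3: a=-3 b=956/1929 c=6147/1286 d=-8779/3858
  seg 4: a=0 b=12457/3858 c=-1316/643 d=658/1929
S(9/2) = -11261/10288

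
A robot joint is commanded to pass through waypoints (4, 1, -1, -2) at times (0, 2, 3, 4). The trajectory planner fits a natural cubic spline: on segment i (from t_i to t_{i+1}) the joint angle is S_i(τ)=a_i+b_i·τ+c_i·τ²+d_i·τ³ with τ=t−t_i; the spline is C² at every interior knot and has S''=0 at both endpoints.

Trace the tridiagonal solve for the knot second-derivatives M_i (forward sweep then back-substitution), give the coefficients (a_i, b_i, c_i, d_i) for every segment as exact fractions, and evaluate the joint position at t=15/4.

  seg 0: a=4 b=-57/46 c=0 d=-3/46
  seg 1: a=1 b=-93/46 c=-9/23 d=19/46
  seg 2: a=-1 b=-36/23 c=39/46 d=-13/46
S(15/4) = -5347/2944

Δ: Δ0=-3/2, Δ1=-2, Δ2=-1
row 1: diag=6, rhs=-3; c'=1/6, d'=-1/2
row 2: denom=4−1·1/6=23/6; d'=(6−1·-1/2)/(23/6)=39/23
back: M2=39/23
back: M1=-1/2−1/6·39/23=-18/23
M: M0=0, M1=-18/23, M2=39/23, M3=0
seg 0: a=4, c=M0/2=0, d=(M1−M0)/(6·2)=-3/46, b=Δ0−h0·(2M0+M1)/6=-57/46
seg 1: a=1, c=M1/2=-9/23, d=(M2−M1)/(6·1)=19/46, b=Δ1−h1·(2M1+M2)/6=-93/46
seg 2: a=-1, c=M2/2=39/46, d=(M3−M2)/(6·1)=-13/46, b=Δ2−h2·(2M2+M3)/6=-36/23
t_q=15/4 → seg 2, τ=3/4; S=-1+-36/23·τ+39/46·τ²+-13/46·τ³=-5347/2944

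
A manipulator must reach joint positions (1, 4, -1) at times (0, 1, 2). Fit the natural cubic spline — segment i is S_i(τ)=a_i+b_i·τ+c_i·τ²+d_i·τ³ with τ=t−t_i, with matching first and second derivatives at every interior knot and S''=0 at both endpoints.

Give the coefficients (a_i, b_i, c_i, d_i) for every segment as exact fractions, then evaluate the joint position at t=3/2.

Δ: Δ0=3, Δ1=-5
row 1: diag=4, rhs=-48; c'=1/4, d'=-12
back: M1=-12
M: M0=0, M1=-12, M2=0
seg 0: a=1, c=M0/2=0, d=(M1−M0)/(6·1)=-2, b=Δ0−h0·(2M0+M1)/6=5
seg 1: a=4, c=M1/2=-6, d=(M2−M1)/(6·1)=2, b=Δ1−h1·(2M1+M2)/6=-1
t_q=3/2 → seg 1, τ=1/2; S=4+-1·τ+-6·τ²+2·τ³=9/4

  seg 0: a=1 b=5 c=0 d=-2
  seg 1: a=4 b=-1 c=-6 d=2
S(3/2) = 9/4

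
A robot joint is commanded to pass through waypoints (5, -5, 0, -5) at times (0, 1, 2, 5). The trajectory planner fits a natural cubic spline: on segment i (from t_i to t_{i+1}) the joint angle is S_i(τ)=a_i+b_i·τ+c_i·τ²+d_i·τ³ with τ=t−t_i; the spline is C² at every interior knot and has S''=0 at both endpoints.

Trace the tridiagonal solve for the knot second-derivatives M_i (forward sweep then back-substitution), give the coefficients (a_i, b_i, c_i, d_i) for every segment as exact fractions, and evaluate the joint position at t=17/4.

Δ: Δ0=-10, Δ1=5, Δ2=-5/3
row 1: diag=4, rhs=90; c'=1/4, d'=45/2
row 2: denom=8−1·1/4=31/4; d'=(-40−1·45/2)/(31/4)=-250/31
back: M2=-250/31
back: M1=45/2−1/4·-250/31=760/31
M: M0=0, M1=760/31, M2=-250/31, M3=0
seg 0: a=5, c=M0/2=0, d=(M1−M0)/(6·1)=380/93, b=Δ0−h0·(2M0+M1)/6=-1310/93
seg 1: a=-5, c=M1/2=380/31, d=(M2−M1)/(6·1)=-505/93, b=Δ1−h1·(2M1+M2)/6=-170/93
seg 2: a=0, c=M2/2=-125/31, d=(M3−M2)/(6·3)=125/279, b=Δ2−h2·(2M2+M3)/6=595/93
t_q=17/4 → seg 2, τ=9/4; S=0+595/93·τ+-125/31·τ²+125/279·τ³=-1815/1984

  seg 0: a=5 b=-1310/93 c=0 d=380/93
  seg 1: a=-5 b=-170/93 c=380/31 d=-505/93
  seg 2: a=0 b=595/93 c=-125/31 d=125/279
S(17/4) = -1815/1984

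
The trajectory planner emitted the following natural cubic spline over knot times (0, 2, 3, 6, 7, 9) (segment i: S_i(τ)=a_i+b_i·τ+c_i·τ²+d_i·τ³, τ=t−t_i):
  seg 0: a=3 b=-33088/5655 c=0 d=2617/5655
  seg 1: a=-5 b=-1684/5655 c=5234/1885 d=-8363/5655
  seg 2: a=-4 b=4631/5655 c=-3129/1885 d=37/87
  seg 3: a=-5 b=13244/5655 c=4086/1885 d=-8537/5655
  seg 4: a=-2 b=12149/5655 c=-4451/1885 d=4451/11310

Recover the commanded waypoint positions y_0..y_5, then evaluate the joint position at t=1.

y_0=3 y_1=-5 y_2=-4 y_3=-5 y_4=-2 y_5=-4
S(1) = -4502/1885

y_0 = S_0(0) = a_0 = 3
y_1 = S_1(0) = a_1 = -5
y_2 = S_2(0) = a_2 = -4
y_3 = S_3(0) = a_3 = -5
y_4 = S_4(0) = a_4 = -2
y_5 = S_4(2) = -4
t_q=1 is in segment 0 (τ=1); S_0(τ)=-4502/1885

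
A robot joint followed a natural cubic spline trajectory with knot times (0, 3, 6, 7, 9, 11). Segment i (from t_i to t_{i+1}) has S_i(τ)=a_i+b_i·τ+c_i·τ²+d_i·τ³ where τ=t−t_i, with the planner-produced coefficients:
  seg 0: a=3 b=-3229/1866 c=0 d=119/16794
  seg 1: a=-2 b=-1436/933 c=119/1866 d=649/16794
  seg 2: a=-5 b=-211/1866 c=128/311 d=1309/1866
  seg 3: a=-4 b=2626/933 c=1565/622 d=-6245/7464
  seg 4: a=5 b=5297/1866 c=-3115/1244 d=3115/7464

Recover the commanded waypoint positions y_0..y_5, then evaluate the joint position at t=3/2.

y_0 = S_0(0) = a_0 = 3
y_1 = S_1(0) = a_1 = -2
y_2 = S_2(0) = a_2 = -5
y_3 = S_3(0) = a_3 = -4
y_4 = S_4(0) = a_4 = 5
y_5 = S_4(2) = 4
t_q=3/2 is in segment 0 (τ=3/2); S_0(τ)=2131/4976

y_0=3 y_1=-2 y_2=-5 y_3=-4 y_4=5 y_5=4
S(3/2) = 2131/4976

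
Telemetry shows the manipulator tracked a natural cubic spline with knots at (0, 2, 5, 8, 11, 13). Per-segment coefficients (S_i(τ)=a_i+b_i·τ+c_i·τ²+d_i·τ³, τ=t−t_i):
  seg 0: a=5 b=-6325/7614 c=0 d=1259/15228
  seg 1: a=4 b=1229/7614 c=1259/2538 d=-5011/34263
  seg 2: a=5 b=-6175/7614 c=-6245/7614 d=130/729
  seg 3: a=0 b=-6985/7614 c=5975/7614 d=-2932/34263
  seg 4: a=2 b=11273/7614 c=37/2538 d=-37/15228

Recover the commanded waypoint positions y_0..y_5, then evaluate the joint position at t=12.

y_0 = S_0(0) = a_0 = 5
y_1 = S_1(0) = a_1 = 4
y_2 = S_2(0) = a_2 = 5
y_3 = S_3(0) = a_3 = 0
y_4 = S_4(0) = a_4 = 2
y_5 = S_4(2) = 5
t_q=12 is in segment 4 (τ=1); S_4(τ)=17729/5076

y_0=5 y_1=4 y_2=5 y_3=0 y_4=2 y_5=5
S(12) = 17729/5076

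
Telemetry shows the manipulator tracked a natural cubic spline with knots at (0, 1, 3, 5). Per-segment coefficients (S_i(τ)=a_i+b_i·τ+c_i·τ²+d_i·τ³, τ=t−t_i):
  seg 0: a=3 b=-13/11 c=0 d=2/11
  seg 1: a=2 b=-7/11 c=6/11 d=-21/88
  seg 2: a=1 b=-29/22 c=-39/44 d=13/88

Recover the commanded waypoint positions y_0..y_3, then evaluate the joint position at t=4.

y_0=3 y_1=2 y_2=1 y_3=-4
S(4) = -93/88

y_0 = S_0(0) = a_0 = 3
y_1 = S_1(0) = a_1 = 2
y_2 = S_2(0) = a_2 = 1
y_3 = S_2(2) = -4
t_q=4 is in segment 2 (τ=1); S_2(τ)=-93/88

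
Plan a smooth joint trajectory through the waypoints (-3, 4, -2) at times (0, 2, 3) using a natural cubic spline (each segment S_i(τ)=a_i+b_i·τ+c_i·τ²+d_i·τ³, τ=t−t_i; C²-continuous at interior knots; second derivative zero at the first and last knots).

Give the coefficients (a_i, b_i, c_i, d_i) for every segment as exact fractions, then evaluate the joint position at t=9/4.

  seg 0: a=-3 b=20/3 c=0 d=-19/24
  seg 1: a=4 b=-17/6 c=-19/4 d=19/12
S(9/4) = 773/256

Δ: Δ0=7/2, Δ1=-6
row 1: diag=6, rhs=-57; c'=1/6, d'=-19/2
back: M1=-19/2
M: M0=0, M1=-19/2, M2=0
seg 0: a=-3, c=M0/2=0, d=(M1−M0)/(6·2)=-19/24, b=Δ0−h0·(2M0+M1)/6=20/3
seg 1: a=4, c=M1/2=-19/4, d=(M2−M1)/(6·1)=19/12, b=Δ1−h1·(2M1+M2)/6=-17/6
t_q=9/4 → seg 1, τ=1/4; S=4+-17/6·τ+-19/4·τ²+19/12·τ³=773/256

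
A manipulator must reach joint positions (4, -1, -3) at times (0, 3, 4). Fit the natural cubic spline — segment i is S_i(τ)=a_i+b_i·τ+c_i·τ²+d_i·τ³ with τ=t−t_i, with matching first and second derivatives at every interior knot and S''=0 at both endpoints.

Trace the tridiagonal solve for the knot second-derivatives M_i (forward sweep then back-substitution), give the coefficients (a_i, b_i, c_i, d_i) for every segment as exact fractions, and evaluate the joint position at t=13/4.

Δ: Δ0=-5/3, Δ1=-2
row 1: diag=8, rhs=-2; c'=1/8, d'=-1/4
back: M1=-1/4
M: M0=0, M1=-1/4, M2=0
seg 0: a=4, c=M0/2=0, d=(M1−M0)/(6·3)=-1/72, b=Δ0−h0·(2M0+M1)/6=-37/24
seg 1: a=-1, c=M1/2=-1/8, d=(M2−M1)/(6·1)=1/24, b=Δ1−h1·(2M1+M2)/6=-23/12
t_q=13/4 → seg 1, τ=1/4; S=-1+-23/12·τ+-1/8·τ²+1/24·τ³=-761/512

  seg 0: a=4 b=-37/24 c=0 d=-1/72
  seg 1: a=-1 b=-23/12 c=-1/8 d=1/24
S(13/4) = -761/512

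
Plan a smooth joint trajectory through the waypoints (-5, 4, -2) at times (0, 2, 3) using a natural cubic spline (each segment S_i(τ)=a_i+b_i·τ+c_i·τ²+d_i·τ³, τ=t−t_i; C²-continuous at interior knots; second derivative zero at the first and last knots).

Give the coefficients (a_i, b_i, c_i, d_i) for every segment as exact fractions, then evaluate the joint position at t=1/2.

Δ: Δ0=9/2, Δ1=-6
row 1: diag=6, rhs=-63; c'=1/6, d'=-21/2
back: M1=-21/2
M: M0=0, M1=-21/2, M2=0
seg 0: a=-5, c=M0/2=0, d=(M1−M0)/(6·2)=-7/8, b=Δ0−h0·(2M0+M1)/6=8
seg 1: a=4, c=M1/2=-21/4, d=(M2−M1)/(6·1)=7/4, b=Δ1−h1·(2M1+M2)/6=-5/2
t_q=1/2 → seg 0, τ=1/2; S=-5+8·τ+0·τ²+-7/8·τ³=-71/64

  seg 0: a=-5 b=8 c=0 d=-7/8
  seg 1: a=4 b=-5/2 c=-21/4 d=7/4
S(1/2) = -71/64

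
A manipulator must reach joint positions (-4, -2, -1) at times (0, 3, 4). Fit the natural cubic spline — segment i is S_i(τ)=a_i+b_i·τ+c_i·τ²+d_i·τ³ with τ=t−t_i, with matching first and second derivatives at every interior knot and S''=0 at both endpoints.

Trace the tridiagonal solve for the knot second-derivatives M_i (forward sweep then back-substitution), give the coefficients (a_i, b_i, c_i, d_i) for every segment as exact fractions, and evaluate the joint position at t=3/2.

  seg 0: a=-4 b=13/24 c=0 d=1/72
  seg 1: a=-2 b=11/12 c=1/8 d=-1/24
S(3/2) = -201/64

Δ: Δ0=2/3, Δ1=1
row 1: diag=8, rhs=2; c'=1/8, d'=1/4
back: M1=1/4
M: M0=0, M1=1/4, M2=0
seg 0: a=-4, c=M0/2=0, d=(M1−M0)/(6·3)=1/72, b=Δ0−h0·(2M0+M1)/6=13/24
seg 1: a=-2, c=M1/2=1/8, d=(M2−M1)/(6·1)=-1/24, b=Δ1−h1·(2M1+M2)/6=11/12
t_q=3/2 → seg 0, τ=3/2; S=-4+13/24·τ+0·τ²+1/72·τ³=-201/64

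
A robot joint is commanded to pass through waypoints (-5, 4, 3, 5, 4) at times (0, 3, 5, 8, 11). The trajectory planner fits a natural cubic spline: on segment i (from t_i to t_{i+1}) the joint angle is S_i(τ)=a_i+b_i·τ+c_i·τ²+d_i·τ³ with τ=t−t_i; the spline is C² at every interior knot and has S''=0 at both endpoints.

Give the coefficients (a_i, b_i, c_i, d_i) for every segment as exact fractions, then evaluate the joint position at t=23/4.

  seg 0: a=-5 b=2969/708 c=0 d=-845/6372
  seg 1: a=4 b=217/354 c=-845/708 d=451/1416
  seg 2: a=3 b=-20/59 c=127/177 d=-203/1593
  seg 3: a=5 b=31/59 c=-76/177 d=76/1593
S(23/4) = 11689/3776

Δ: Δ0=3, Δ1=-1/2, Δ2=2/3, Δ3=-1/3
row 1: diag=10, rhs=-21; c'=1/5, d'=-21/10
row 2: denom=10−2·1/5=48/5; d'=(7−2·-21/10)/(48/5)=7/6
row 3: denom=12−3·5/16=177/16; d'=(-6−3·7/6)/(177/16)=-152/177
back: M3=-152/177
back: M2=7/6−5/16·-152/177=254/177
back: M1=-21/10−1/5·254/177=-845/354
M: M0=0, M1=-845/354, M2=254/177, M3=-152/177, M4=0
seg 0: a=-5, c=M0/2=0, d=(M1−M0)/(6·3)=-845/6372, b=Δ0−h0·(2M0+M1)/6=2969/708
seg 1: a=4, c=M1/2=-845/708, d=(M2−M1)/(6·2)=451/1416, b=Δ1−h1·(2M1+M2)/6=217/354
seg 2: a=3, c=M2/2=127/177, d=(M3−M2)/(6·3)=-203/1593, b=Δ2−h2·(2M2+M3)/6=-20/59
seg 3: a=5, c=M3/2=-76/177, d=(M4−M3)/(6·3)=76/1593, b=Δ3−h3·(2M3+M4)/6=31/59
t_q=23/4 → seg 2, τ=3/4; S=3+-20/59·τ+127/177·τ²+-203/1593·τ³=11689/3776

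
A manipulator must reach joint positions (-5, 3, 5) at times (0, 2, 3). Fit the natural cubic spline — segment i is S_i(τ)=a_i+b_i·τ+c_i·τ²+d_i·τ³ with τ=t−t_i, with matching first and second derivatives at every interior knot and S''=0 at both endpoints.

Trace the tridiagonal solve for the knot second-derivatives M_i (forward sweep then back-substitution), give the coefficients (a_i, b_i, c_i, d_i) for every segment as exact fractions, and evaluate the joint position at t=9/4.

Δ: Δ0=4, Δ1=2
row 1: diag=6, rhs=-12; c'=1/6, d'=-2
back: M1=-2
M: M0=0, M1=-2, M2=0
seg 0: a=-5, c=M0/2=0, d=(M1−M0)/(6·2)=-1/6, b=Δ0−h0·(2M0+M1)/6=14/3
seg 1: a=3, c=M1/2=-1, d=(M2−M1)/(6·1)=1/3, b=Δ1−h1·(2M1+M2)/6=8/3
t_q=9/4 → seg 1, τ=1/4; S=3+8/3·τ+-1·τ²+1/3·τ³=231/64

  seg 0: a=-5 b=14/3 c=0 d=-1/6
  seg 1: a=3 b=8/3 c=-1 d=1/3
S(9/4) = 231/64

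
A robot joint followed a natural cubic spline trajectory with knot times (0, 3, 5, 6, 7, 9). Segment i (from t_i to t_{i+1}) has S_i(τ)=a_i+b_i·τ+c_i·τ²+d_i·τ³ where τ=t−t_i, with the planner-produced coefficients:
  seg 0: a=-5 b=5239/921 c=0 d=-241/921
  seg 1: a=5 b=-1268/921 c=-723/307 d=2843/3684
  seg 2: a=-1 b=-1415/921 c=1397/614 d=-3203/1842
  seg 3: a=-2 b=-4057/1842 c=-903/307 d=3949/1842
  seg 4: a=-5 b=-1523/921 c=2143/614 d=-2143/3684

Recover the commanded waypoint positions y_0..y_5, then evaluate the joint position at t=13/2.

y_0=-5 y_1=5 y_2=-1 y_3=-2 y_4=-5 y_5=1
S(13/2) = -17529/4912

y_0 = S_0(0) = a_0 = -5
y_1 = S_1(0) = a_1 = 5
y_2 = S_2(0) = a_2 = -1
y_3 = S_3(0) = a_3 = -2
y_4 = S_4(0) = a_4 = -5
y_5 = S_4(2) = 1
t_q=13/2 is in segment 3 (τ=1/2); S_3(τ)=-17529/4912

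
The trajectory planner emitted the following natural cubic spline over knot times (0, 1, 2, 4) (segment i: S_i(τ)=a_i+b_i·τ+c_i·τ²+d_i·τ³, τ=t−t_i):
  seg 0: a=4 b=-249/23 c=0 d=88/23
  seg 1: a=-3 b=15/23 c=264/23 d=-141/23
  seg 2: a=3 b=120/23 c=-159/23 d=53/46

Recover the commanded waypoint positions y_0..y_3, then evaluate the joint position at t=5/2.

y_0 = S_0(0) = a_0 = 4
y_1 = S_1(0) = a_1 = -3
y_2 = S_2(0) = a_2 = 3
y_3 = S_2(2) = -5
t_q=5/2 is in segment 2 (τ=1/2); S_2(τ)=1481/368

y_0=4 y_1=-3 y_2=3 y_3=-5
S(5/2) = 1481/368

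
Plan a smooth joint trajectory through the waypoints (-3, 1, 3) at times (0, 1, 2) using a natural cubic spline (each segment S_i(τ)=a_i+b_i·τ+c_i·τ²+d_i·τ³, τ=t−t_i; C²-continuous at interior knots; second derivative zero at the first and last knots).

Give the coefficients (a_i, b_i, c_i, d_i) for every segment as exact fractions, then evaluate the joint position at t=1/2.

Δ: Δ0=4, Δ1=2
row 1: diag=4, rhs=-12; c'=1/4, d'=-3
back: M1=-3
M: M0=0, M1=-3, M2=0
seg 0: a=-3, c=M0/2=0, d=(M1−M0)/(6·1)=-1/2, b=Δ0−h0·(2M0+M1)/6=9/2
seg 1: a=1, c=M1/2=-3/2, d=(M2−M1)/(6·1)=1/2, b=Δ1−h1·(2M1+M2)/6=3
t_q=1/2 → seg 0, τ=1/2; S=-3+9/2·τ+0·τ²+-1/2·τ³=-13/16

  seg 0: a=-3 b=9/2 c=0 d=-1/2
  seg 1: a=1 b=3 c=-3/2 d=1/2
S(1/2) = -13/16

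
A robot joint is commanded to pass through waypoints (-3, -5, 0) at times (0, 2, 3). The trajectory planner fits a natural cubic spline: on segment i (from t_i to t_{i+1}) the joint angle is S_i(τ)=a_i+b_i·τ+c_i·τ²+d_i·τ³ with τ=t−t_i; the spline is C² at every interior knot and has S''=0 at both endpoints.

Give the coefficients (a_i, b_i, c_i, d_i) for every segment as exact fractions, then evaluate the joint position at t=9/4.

  seg 0: a=-3 b=-3 c=0 d=1/2
  seg 1: a=-5 b=3 c=3 d=-1
S(9/4) = -261/64

Δ: Δ0=-1, Δ1=5
row 1: diag=6, rhs=36; c'=1/6, d'=6
back: M1=6
M: M0=0, M1=6, M2=0
seg 0: a=-3, c=M0/2=0, d=(M1−M0)/(6·2)=1/2, b=Δ0−h0·(2M0+M1)/6=-3
seg 1: a=-5, c=M1/2=3, d=(M2−M1)/(6·1)=-1, b=Δ1−h1·(2M1+M2)/6=3
t_q=9/4 → seg 1, τ=1/4; S=-5+3·τ+3·τ²+-1·τ³=-261/64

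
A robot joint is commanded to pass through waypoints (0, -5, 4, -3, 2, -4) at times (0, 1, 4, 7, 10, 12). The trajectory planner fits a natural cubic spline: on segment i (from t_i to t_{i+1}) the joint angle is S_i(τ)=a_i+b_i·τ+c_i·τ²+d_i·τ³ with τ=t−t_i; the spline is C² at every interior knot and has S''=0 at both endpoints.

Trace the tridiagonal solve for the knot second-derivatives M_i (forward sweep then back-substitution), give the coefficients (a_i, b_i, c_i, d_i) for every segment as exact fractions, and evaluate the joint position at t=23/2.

  seg 0: a=0 b=-18961/2979 c=0 d=4066/2979
  seg 1: a=-5 b=-6763/2979 c=4066/993 d=-20894/26811
  seg 2: a=4 b=3743/2979 c=-8696/2979 d=15394/26811
  seg 3: a=-3 b=-2251/2979 c=6698/2979 d=-12878/26811
  seg 4: a=2 b=-697/2979 c=-2060/993 d=1030/2979
S(23/2) = -7355/3972

Δ: Δ0=-5, Δ1=3, Δ2=-7/3, Δ3=5/3, Δ4=-3
row 1: diag=8, rhs=48; c'=3/8, d'=6
row 2: denom=12−3·3/8=87/8; d'=(-32−3·6)/(87/8)=-400/87
row 3: denom=12−3·8/29=324/29; d'=(24−3·-400/87)/(324/29)=274/81
row 4: denom=10−3·29/108=331/36; d'=(-28−3·274/81)/(331/36)=-4120/993
back: M4=-4120/993
back: M3=274/81−29/108·-4120/993=13396/2979
back: M2=-400/87−8/29·13396/2979=-17392/2979
back: M1=6−3/8·-17392/2979=8132/993
M: M0=0, M1=8132/993, M2=-17392/2979, M3=13396/2979, M4=-4120/993, M5=0
seg 0: a=0, c=M0/2=0, d=(M1−M0)/(6·1)=4066/2979, b=Δ0−h0·(2M0+M1)/6=-18961/2979
seg 1: a=-5, c=M1/2=4066/993, d=(M2−M1)/(6·3)=-20894/26811, b=Δ1−h1·(2M1+M2)/6=-6763/2979
seg 2: a=4, c=M2/2=-8696/2979, d=(M3−M2)/(6·3)=15394/26811, b=Δ2−h2·(2M2+M3)/6=3743/2979
seg 3: a=-3, c=M3/2=6698/2979, d=(M4−M3)/(6·3)=-12878/26811, b=Δ3−h3·(2M3+M4)/6=-2251/2979
seg 4: a=2, c=M4/2=-2060/993, d=(M5−M4)/(6·2)=1030/2979, b=Δ4−h4·(2M4+M5)/6=-697/2979
t_q=23/2 → seg 4, τ=3/2; S=2+-697/2979·τ+-2060/993·τ²+1030/2979·τ³=-7355/3972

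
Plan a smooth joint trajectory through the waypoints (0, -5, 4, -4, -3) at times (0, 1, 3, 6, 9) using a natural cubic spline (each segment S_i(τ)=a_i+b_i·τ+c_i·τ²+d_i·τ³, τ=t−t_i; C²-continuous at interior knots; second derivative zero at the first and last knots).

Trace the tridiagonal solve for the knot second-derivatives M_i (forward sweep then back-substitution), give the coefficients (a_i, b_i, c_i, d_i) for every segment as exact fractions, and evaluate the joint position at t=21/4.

  seg 0: a=0 b=-8669/1236 c=0 d=2489/1236
  seg 1: a=-5 b=-601/618 c=2489/412 d=-4085/2472
  seg 2: a=4 b=1039/309 c=-399/103 d=64/103
  seg 3: a=-4 b=-959/309 c=177/103 d=-59/309
S(21/4) = -1595/1648

Δ: Δ0=-5, Δ1=9/2, Δ2=-8/3, Δ3=1/3
row 1: diag=6, rhs=57; c'=1/3, d'=19/2
row 2: denom=10−2·1/3=28/3; d'=(-43−2·19/2)/(28/3)=-93/14
row 3: denom=12−3·9/28=309/28; d'=(18−3·-93/14)/(309/28)=354/103
back: M3=354/103
back: M2=-93/14−9/28·354/103=-798/103
back: M1=19/2−1/3·-798/103=2489/206
M: M0=0, M1=2489/206, M2=-798/103, M3=354/103, M4=0
seg 0: a=0, c=M0/2=0, d=(M1−M0)/(6·1)=2489/1236, b=Δ0−h0·(2M0+M1)/6=-8669/1236
seg 1: a=-5, c=M1/2=2489/412, d=(M2−M1)/(6·2)=-4085/2472, b=Δ1−h1·(2M1+M2)/6=-601/618
seg 2: a=4, c=M2/2=-399/103, d=(M3−M2)/(6·3)=64/103, b=Δ2−h2·(2M2+M3)/6=1039/309
seg 3: a=-4, c=M3/2=177/103, d=(M4−M3)/(6·3)=-59/309, b=Δ3−h3·(2M3+M4)/6=-959/309
t_q=21/4 → seg 2, τ=9/4; S=4+1039/309·τ+-399/103·τ²+64/103·τ³=-1595/1648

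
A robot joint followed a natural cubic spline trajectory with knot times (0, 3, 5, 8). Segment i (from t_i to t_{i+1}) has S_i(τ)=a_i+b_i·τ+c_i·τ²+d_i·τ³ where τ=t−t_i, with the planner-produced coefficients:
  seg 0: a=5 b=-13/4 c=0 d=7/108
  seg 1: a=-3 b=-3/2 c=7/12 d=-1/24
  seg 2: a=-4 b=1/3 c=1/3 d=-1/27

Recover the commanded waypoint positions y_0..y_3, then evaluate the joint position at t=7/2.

y_0 = S_0(0) = a_0 = 5
y_1 = S_1(0) = a_1 = -3
y_2 = S_2(0) = a_2 = -4
y_3 = S_2(3) = -1
t_q=7/2 is in segment 1 (τ=1/2); S_1(τ)=-231/64

y_0=5 y_1=-3 y_2=-4 y_3=-1
S(7/2) = -231/64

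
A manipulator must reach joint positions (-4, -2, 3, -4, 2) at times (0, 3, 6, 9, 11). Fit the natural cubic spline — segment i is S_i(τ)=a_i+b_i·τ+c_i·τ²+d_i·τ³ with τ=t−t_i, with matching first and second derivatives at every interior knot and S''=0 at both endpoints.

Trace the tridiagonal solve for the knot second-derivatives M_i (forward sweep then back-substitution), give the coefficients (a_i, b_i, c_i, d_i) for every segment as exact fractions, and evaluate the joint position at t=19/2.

  seg 0: a=-4 b=-1/138 c=0 d=31/414
  seg 1: a=-2 b=139/69 c=31/46 d=-109/414
  seg 2: a=3 b=-145/138 c=-39/23 d=175/414
  seg 3: a=-4 b=13/69 c=97/46 d=-97/276
S(19/2) = -2519/736

Δ: Δ0=2/3, Δ1=5/3, Δ2=-7/3, Δ3=3
row 1: diag=12, rhs=6; c'=1/4, d'=1/2
row 2: denom=12−3·1/4=45/4; d'=(-24−3·1/2)/(45/4)=-34/15
row 3: denom=10−3·4/15=46/5; d'=(32−3·-34/15)/(46/5)=97/23
back: M3=97/23
back: M2=-34/15−4/15·97/23=-78/23
back: M1=1/2−1/4·-78/23=31/23
M: M0=0, M1=31/23, M2=-78/23, M3=97/23, M4=0
seg 0: a=-4, c=M0/2=0, d=(M1−M0)/(6·3)=31/414, b=Δ0−h0·(2M0+M1)/6=-1/138
seg 1: a=-2, c=M1/2=31/46, d=(M2−M1)/(6·3)=-109/414, b=Δ1−h1·(2M1+M2)/6=139/69
seg 2: a=3, c=M2/2=-39/23, d=(M3−M2)/(6·3)=175/414, b=Δ2−h2·(2M2+M3)/6=-145/138
seg 3: a=-4, c=M3/2=97/46, d=(M4−M3)/(6·2)=-97/276, b=Δ3−h3·(2M3+M4)/6=13/69
t_q=19/2 → seg 3, τ=1/2; S=-4+13/69·τ+97/46·τ²+-97/276·τ³=-2519/736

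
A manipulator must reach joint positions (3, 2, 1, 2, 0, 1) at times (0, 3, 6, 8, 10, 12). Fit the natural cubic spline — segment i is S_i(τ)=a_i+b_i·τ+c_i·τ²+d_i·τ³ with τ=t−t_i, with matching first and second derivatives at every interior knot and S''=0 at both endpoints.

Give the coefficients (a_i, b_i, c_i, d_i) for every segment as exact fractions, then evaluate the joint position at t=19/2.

  seg 0: a=3 b=-343/1569 c=0 d=-20/1569
  seg 1: a=2 b=-883/1569 c=-60/523 d=100/1569
  seg 2: a=1 b=737/1569 c=240/523 d=-2785/12552
  seg 3: a=2 b=-1121/3138 c=-1825/2092 d=1729/6276
  seg 4: a=0 b=-1697/3138 c=1633/2092 d=-1633/12552
S(19/2) = 7215/16736

Δ: Δ0=-1/3, Δ1=-1/3, Δ2=1/2, Δ3=-1, Δ4=1/2
row 1: diag=12, rhs=0; c'=1/4, d'=0
row 2: denom=10−3·1/4=37/4; d'=(5−3·0)/(37/4)=20/37
row 3: denom=8−2·8/37=280/37; d'=(-9−2·20/37)/(280/37)=-373/280
row 4: denom=8−2·37/140=523/70; d'=(9−2·-373/280)/(523/70)=1633/1046
back: M4=1633/1046
back: M3=-373/280−37/140·1633/1046=-1825/1046
back: M2=20/37−8/37·-1825/1046=480/523
back: M1=0−1/4·480/523=-120/523
M: M0=0, M1=-120/523, M2=480/523, M3=-1825/1046, M4=1633/1046, M5=0
seg 0: a=3, c=M0/2=0, d=(M1−M0)/(6·3)=-20/1569, b=Δ0−h0·(2M0+M1)/6=-343/1569
seg 1: a=2, c=M1/2=-60/523, d=(M2−M1)/(6·3)=100/1569, b=Δ1−h1·(2M1+M2)/6=-883/1569
seg 2: a=1, c=M2/2=240/523, d=(M3−M2)/(6·2)=-2785/12552, b=Δ2−h2·(2M2+M3)/6=737/1569
seg 3: a=2, c=M3/2=-1825/2092, d=(M4−M3)/(6·2)=1729/6276, b=Δ3−h3·(2M3+M4)/6=-1121/3138
seg 4: a=0, c=M4/2=1633/2092, d=(M5−M4)/(6·2)=-1633/12552, b=Δ4−h4·(2M4+M5)/6=-1697/3138
t_q=19/2 → seg 3, τ=3/2; S=2+-1121/3138·τ+-1825/2092·τ²+1729/6276·τ³=7215/16736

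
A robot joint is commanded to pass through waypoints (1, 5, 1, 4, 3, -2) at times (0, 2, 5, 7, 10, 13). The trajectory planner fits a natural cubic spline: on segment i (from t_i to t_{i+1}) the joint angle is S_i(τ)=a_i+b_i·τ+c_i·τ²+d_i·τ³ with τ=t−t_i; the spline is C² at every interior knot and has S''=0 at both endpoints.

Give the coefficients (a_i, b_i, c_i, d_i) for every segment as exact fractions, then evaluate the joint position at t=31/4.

Δ: Δ0=2, Δ1=-4/3, Δ2=3/2, Δ3=-1/3, Δ4=-5/3
row 1: diag=10, rhs=-20; c'=3/10, d'=-2
row 2: denom=10−3·3/10=91/10; d'=(17−3·-2)/(91/10)=230/91
row 3: denom=10−2·20/91=870/91; d'=(-11−2·230/91)/(870/91)=-487/290
row 4: denom=12−3·91/290=3207/290; d'=(-8−3·-487/290)/(3207/290)=-859/3207
back: M4=-859/3207
back: M3=-487/290−91/290·-859/3207=-5116/3207
back: M2=230/91−20/91·-5116/3207=9230/3207
back: M1=-2−3/10·9230/3207=-3061/1069
M: M0=0, M1=-3061/1069, M2=9230/3207, M3=-5116/3207, M4=-859/3207, M5=0
seg 0: a=1, c=M0/2=0, d=(M1−M0)/(6·2)=-3061/12828, b=Δ0−h0·(2M0+M1)/6=9475/3207
seg 1: a=5, c=M1/2=-3061/2138, d=(M2−M1)/(6·3)=18413/57726, b=Δ1−h1·(2M1+M2)/6=292/3207
seg 2: a=1, c=M2/2=4615/3207, d=(M3−M2)/(6·2)=-797/2138, b=Δ2−h2·(2M2+M3)/6=725/6414
seg 3: a=4, c=M3/2=-2558/3207, d=(M4−M3)/(6·3)=473/6414, b=Δ3−h3·(2M3+M4)/6=8953/6414
seg 4: a=3, c=M4/2=-859/6414, d=(M5−M4)/(6·3)=859/57726, b=Δ4−h4·(2M4+M5)/6=-4486/3207
t_q=31/4 → seg 3, τ=3/4; S=4+8953/6414·τ+-2558/3207·τ²+473/6414·τ³=633441/136832

  seg 0: a=1 b=9475/3207 c=0 d=-3061/12828
  seg 1: a=5 b=292/3207 c=-3061/2138 d=18413/57726
  seg 2: a=1 b=725/6414 c=4615/3207 d=-797/2138
  seg 3: a=4 b=8953/6414 c=-2558/3207 d=473/6414
  seg 4: a=3 b=-4486/3207 c=-859/6414 d=859/57726
S(31/4) = 633441/136832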